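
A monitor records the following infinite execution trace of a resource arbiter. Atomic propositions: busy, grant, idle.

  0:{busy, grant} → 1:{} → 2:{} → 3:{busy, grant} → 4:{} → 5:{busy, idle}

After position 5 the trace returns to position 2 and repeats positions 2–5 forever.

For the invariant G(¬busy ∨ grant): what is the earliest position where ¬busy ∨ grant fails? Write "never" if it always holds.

Check ¬busy ∨ grant at each position in order: 0 ✓, 1 ✓, 2 ✓, 3 ✓, 4 ✓.
At position 5 the labels are {busy, idle}, so ¬busy ∨ grant is false there. This is the first violation.

5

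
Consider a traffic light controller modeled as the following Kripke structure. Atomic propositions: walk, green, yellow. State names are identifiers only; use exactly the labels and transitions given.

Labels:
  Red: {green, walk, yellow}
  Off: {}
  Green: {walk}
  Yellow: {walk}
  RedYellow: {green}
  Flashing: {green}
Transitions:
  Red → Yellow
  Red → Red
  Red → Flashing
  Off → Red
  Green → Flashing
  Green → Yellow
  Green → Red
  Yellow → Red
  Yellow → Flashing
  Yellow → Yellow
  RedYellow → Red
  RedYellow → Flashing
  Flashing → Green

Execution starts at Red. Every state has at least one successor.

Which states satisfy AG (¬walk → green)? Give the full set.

{Red, Green, Yellow, RedYellow, Flashing}

States satisfying ¬walk → green: {Red, Green, Yellow, RedYellow, Flashing}.
States satisfying AG (¬walk → green): {Red, Green, Yellow, RedYellow, Flashing}.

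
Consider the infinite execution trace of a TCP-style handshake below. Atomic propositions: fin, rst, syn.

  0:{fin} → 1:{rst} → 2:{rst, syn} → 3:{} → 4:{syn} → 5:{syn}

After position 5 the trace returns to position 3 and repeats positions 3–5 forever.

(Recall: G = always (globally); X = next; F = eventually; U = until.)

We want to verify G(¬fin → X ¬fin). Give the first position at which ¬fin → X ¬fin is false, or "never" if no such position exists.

¬fin → X ¬fin holds at every position 0..5, and those are all the positions the trace ever visits, so the invariant G(¬fin → X ¬fin) is never violated.

never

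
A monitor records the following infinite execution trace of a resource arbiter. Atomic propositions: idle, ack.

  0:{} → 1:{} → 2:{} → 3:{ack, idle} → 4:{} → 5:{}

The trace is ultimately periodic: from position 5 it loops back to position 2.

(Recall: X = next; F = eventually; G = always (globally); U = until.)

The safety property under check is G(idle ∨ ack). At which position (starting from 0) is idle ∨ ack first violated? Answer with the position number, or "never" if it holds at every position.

0

At position 0 the labels are {}, so idle ∨ ack is false there. This is the first violation.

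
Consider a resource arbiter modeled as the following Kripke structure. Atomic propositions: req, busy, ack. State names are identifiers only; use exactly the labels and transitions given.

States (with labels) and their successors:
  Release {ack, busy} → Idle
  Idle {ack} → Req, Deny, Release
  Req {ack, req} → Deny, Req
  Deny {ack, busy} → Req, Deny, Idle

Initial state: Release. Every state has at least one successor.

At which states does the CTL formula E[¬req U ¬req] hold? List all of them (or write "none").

States satisfying ¬req: {Release, Idle, Deny}.
States satisfying E[¬req U ¬req]: {Release, Idle, Deny}.

{Release, Idle, Deny}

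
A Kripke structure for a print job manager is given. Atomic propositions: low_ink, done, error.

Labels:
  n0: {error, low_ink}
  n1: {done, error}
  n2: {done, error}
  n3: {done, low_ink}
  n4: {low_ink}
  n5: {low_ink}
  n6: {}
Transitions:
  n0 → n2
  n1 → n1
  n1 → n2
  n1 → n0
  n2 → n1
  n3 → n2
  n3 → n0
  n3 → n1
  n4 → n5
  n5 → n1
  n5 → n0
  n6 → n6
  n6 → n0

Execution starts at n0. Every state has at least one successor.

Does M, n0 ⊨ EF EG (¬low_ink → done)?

Holds

States satisfying EG (¬low_ink → done): {n0, n1, n2, n3, n4, n5}.
States satisfying EF EG (¬low_ink → done): {n0, n1, n2, n3, n4, n5, n6}.
Some path from n0 reaches a state where EG (¬low_ink → done) holds.
n0 ∈ Sat(EF EG (¬low_ink → done)).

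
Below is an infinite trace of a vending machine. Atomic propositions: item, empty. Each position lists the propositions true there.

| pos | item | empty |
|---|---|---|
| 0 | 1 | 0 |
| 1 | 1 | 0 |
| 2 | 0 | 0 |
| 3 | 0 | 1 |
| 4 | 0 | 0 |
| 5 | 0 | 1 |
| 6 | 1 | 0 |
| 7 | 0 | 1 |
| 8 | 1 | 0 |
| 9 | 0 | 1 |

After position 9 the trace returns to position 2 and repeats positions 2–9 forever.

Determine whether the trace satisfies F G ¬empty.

G ¬empty is false at every position 0..9, so it never becomes true and F G ¬empty fails.

Does not hold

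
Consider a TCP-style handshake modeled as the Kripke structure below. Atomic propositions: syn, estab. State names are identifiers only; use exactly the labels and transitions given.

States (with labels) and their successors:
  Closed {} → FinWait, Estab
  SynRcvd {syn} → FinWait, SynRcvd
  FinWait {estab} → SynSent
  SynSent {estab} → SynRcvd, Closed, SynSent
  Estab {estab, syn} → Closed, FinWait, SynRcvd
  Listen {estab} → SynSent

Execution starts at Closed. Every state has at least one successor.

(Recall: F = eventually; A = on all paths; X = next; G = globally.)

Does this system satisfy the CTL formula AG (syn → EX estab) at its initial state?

Yes

States satisfying syn → EX estab: {Closed, SynRcvd, FinWait, SynSent, Estab, Listen}.
States satisfying AG (syn → EX estab): {Closed, SynRcvd, FinWait, SynSent, Estab, Listen}.
Every state reachable from Closed satisfies syn → EX estab.
Closed ∈ Sat(AG (syn → EX estab)).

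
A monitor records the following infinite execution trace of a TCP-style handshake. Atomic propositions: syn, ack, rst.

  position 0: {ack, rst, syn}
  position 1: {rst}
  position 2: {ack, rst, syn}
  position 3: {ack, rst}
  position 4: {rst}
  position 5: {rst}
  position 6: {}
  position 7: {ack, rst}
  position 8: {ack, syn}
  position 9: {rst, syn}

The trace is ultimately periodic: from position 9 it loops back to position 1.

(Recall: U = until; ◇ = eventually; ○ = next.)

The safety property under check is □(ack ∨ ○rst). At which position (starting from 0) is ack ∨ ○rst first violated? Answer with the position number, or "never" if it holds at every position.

5

Check ack ∨ ○rst at each position in order: 0 ✓, 1 ✓, 2 ✓, 3 ✓, 4 ✓.
At position 5 the labels are {rst} and the next position 6 has {}, so ack ∨ ○rst is false there. This is the first violation.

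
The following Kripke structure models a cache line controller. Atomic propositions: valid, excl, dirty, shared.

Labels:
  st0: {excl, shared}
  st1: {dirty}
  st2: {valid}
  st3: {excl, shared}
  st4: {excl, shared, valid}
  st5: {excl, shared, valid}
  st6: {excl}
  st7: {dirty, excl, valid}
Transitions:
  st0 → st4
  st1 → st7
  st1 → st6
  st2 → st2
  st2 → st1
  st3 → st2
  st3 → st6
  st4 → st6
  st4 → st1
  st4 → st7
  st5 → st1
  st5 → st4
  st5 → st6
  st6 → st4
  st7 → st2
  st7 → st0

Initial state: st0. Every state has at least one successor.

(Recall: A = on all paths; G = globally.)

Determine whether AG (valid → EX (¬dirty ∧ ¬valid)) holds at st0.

States satisfying valid → EX (¬dirty ∧ ¬valid): {st0, st1, st3, st4, st5, st6, st7}.
States satisfying AG (valid → EX (¬dirty ∧ ¬valid)): ∅.
st2 is reachable from st0 and violates valid → EX (¬dirty ∧ ¬valid), so AG fails at st0.
st0 ∉ Sat(AG (valid → EX (¬dirty ∧ ¬valid))).

Violated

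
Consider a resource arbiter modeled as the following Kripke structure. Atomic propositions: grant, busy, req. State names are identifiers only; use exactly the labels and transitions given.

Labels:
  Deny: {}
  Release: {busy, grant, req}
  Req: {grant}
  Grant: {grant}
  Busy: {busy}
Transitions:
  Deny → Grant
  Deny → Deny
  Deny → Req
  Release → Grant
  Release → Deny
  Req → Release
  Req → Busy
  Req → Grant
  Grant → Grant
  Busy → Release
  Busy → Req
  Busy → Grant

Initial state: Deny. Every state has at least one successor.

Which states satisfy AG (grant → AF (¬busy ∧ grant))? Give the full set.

{Grant}

States satisfying grant → AF (¬busy ∧ grant): {Deny, Req, Grant, Busy}.
States satisfying AG (grant → AF (¬busy ∧ grant)): {Grant}.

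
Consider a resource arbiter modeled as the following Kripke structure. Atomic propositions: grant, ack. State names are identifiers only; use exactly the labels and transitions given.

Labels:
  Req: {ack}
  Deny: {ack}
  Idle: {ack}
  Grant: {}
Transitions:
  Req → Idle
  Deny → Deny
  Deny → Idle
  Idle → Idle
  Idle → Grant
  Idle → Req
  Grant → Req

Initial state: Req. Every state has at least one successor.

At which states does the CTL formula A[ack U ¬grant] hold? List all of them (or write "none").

{Req, Deny, Idle, Grant}

States satisfying ack: {Req, Deny, Idle}.
States satisfying ¬grant: {Req, Deny, Idle, Grant}.
States satisfying A[ack U ¬grant]: {Req, Deny, Idle, Grant}.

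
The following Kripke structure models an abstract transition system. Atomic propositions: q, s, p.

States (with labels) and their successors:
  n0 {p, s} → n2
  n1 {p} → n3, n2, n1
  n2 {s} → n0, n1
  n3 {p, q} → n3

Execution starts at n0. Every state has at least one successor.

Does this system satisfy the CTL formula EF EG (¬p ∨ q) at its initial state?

Satisfied

States satisfying EG (¬p ∨ q): {n3}.
States satisfying EF EG (¬p ∨ q): {n0, n1, n2, n3}.
Some path from n0 reaches a state where EG (¬p ∨ q) holds.
n0 ∈ Sat(EF EG (¬p ∨ q)).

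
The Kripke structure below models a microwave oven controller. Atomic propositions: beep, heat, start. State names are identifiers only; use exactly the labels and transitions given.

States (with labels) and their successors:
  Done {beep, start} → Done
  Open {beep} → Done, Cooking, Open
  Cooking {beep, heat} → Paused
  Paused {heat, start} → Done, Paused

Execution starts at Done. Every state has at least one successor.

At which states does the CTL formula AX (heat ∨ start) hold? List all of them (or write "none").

States satisfying heat ∨ start: {Done, Cooking, Paused}.
States satisfying AX (heat ∨ start): {Done, Cooking, Paused}.

{Done, Cooking, Paused}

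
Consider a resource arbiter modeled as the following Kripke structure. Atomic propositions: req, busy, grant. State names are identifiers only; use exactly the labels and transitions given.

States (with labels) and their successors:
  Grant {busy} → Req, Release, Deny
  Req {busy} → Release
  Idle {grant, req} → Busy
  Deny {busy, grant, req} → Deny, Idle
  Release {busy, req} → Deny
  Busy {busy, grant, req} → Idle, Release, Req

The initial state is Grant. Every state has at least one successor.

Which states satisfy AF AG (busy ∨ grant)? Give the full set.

States satisfying AG (busy ∨ grant): {Grant, Req, Idle, Deny, Release, Busy}.
States satisfying AF AG (busy ∨ grant): {Grant, Req, Idle, Deny, Release, Busy}.

{Grant, Req, Idle, Deny, Release, Busy}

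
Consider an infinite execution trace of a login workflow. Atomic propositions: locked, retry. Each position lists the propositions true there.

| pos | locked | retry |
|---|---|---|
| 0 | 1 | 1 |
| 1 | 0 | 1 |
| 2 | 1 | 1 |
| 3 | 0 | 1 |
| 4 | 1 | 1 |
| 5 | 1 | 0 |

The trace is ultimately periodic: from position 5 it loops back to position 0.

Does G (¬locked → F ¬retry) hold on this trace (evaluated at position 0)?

¬locked → F ¬retry holds at every position 0..5, and those are all positions ever visited, so G (¬locked → F ¬retry) holds.
Positions where ¬locked holds: 1, 3.
Check F ¬retry at each: 1→ok, 3→ok.

Satisfied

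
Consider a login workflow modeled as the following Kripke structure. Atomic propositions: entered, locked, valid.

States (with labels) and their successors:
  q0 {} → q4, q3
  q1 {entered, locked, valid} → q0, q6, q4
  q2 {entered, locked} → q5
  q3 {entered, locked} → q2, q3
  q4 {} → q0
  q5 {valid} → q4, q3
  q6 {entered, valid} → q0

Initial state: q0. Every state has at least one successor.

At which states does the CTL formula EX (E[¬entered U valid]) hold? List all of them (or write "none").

States satisfying E[¬entered U valid]: {q1, q5, q6}.
States satisfying EX (E[¬entered U valid]): {q1, q2}.

{q1, q2}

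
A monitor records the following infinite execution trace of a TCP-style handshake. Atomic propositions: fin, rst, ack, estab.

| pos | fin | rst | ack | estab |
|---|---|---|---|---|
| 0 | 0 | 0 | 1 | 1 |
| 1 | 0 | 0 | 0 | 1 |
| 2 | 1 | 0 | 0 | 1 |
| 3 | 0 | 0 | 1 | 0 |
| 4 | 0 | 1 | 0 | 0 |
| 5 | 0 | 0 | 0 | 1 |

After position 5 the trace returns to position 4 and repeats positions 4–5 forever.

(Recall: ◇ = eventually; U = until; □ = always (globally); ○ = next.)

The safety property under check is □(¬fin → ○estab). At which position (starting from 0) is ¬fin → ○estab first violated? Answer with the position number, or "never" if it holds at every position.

3

Check ¬fin → ○estab at each position in order: 0 ✓, 1 ✓, 2 ✓.
At position 3 the labels are {ack} and the next position 4 has {rst}, so ¬fin → ○estab is false there. This is the first violation.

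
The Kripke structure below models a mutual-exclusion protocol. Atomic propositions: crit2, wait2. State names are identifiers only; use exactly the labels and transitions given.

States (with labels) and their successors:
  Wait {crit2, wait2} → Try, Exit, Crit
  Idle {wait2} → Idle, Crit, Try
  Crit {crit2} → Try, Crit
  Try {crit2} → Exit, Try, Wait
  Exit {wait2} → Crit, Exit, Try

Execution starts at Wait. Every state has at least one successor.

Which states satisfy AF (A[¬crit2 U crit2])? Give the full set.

{Wait, Crit, Try}

States satisfying A[¬crit2 U crit2]: {Wait, Crit, Try}.
States satisfying AF (A[¬crit2 U crit2]): {Wait, Crit, Try}.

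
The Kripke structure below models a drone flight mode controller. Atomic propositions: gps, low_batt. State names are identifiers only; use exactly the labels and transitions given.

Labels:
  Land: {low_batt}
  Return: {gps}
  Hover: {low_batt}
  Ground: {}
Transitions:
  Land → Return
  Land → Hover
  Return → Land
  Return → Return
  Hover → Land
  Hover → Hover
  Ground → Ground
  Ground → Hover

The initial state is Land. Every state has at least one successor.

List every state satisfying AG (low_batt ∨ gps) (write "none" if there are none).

States satisfying low_batt ∨ gps: {Land, Return, Hover}.
States satisfying AG (low_batt ∨ gps): {Land, Return, Hover}.

{Land, Return, Hover}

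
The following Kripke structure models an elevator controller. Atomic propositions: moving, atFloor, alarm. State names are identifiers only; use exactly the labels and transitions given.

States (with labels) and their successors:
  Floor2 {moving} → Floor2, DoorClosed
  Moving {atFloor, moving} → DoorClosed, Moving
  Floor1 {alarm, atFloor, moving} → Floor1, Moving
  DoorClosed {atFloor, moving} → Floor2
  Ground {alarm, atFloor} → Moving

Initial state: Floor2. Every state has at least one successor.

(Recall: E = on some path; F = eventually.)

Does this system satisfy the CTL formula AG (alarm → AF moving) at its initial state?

States satisfying alarm → AF moving: {Floor2, Moving, Floor1, DoorClosed, Ground}.
States satisfying AG (alarm → AF moving): {Floor2, Moving, Floor1, DoorClosed, Ground}.
Every state reachable from Floor2 satisfies alarm → AF moving.
Floor2 ∈ Sat(AG (alarm → AF moving)).

Yes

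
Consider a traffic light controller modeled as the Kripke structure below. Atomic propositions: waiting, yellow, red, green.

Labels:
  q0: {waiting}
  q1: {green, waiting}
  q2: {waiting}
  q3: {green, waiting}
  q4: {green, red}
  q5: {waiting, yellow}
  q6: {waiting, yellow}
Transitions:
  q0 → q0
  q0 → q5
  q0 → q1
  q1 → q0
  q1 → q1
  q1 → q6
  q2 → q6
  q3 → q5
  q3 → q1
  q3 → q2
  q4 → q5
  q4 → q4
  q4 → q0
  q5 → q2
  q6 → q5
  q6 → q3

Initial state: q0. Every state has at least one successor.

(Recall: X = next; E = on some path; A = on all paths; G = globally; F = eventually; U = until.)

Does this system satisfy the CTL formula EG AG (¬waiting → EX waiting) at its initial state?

States satisfying AG (¬waiting → EX waiting): {q0, q1, q2, q3, q4, q5, q6}.
States satisfying EG AG (¬waiting → EX waiting): {q0, q1, q2, q3, q4, q5, q6}.
q0 ∈ Sat(EG AG (¬waiting → EX waiting)).

Yes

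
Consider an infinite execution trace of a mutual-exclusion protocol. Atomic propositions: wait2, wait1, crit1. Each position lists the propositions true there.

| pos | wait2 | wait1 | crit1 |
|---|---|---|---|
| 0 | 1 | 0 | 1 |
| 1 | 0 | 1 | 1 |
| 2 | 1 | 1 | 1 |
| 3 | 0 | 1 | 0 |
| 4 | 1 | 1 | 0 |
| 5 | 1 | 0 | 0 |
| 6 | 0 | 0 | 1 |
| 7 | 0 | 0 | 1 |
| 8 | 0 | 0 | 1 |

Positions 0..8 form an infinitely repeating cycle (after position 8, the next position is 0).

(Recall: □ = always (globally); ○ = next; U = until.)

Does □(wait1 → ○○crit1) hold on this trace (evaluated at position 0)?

wait1 → ○○crit1 must hold at every position from 0 onward. It fails at position 1, so □(wait1 → ○○crit1) is false.
Positions where wait1 holds: 1, 2, 3, 4.
Check ○○crit1 at each: 1→fails, 2→fails, 3→fails, 4→ok.

Violated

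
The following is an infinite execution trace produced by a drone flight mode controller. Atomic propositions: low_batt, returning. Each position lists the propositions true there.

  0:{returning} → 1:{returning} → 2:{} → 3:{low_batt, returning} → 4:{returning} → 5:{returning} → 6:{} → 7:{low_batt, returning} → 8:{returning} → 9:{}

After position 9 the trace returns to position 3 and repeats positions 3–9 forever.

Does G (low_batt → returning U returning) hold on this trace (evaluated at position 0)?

Yes

low_batt → returning U returning holds at every position 0..9, and those are all positions ever visited, so G (low_batt → returning U returning) holds.
Positions where low_batt holds: 3, 7.
Check returning U returning at each: 3→ok, 7→ok.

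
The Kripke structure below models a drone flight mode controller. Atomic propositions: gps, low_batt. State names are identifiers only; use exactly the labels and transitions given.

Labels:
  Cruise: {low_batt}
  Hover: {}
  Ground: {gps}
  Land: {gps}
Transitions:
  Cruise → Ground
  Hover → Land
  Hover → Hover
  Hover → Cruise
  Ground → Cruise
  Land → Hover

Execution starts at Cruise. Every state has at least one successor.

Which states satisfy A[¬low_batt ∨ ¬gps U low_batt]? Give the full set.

{Cruise, Ground}

States satisfying ¬low_batt ∨ ¬gps: {Cruise, Hover, Ground, Land}.
States satisfying low_batt: {Cruise}.
States satisfying A[¬low_batt ∨ ¬gps U low_batt]: {Cruise, Ground}.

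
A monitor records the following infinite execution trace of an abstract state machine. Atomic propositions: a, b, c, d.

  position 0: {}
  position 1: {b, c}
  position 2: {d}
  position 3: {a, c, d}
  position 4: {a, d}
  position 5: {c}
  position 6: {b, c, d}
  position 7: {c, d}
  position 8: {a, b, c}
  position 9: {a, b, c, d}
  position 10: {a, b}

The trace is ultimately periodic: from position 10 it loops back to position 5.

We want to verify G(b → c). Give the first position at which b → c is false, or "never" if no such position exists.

10

Check b → c at each position in order: 0 ✓, 1 ✓, 2 ✓, 3 ✓, 4 ✓, 5 ✓, 6 ✓, 7 ✓, 8 ✓, 9 ✓.
At position 10 the labels are {a, b}, so b → c is false there. This is the first violation.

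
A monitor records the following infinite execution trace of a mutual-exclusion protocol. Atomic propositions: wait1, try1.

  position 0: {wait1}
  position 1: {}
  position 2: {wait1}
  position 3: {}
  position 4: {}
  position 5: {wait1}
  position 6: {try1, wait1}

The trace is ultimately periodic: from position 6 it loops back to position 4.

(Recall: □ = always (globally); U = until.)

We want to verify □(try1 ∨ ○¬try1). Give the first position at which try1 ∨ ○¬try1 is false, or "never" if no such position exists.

Check try1 ∨ ○¬try1 at each position in order: 0 ✓, 1 ✓, 2 ✓, 3 ✓, 4 ✓.
At position 5 the labels are {wait1} and the next position 6 has {try1, wait1}, so try1 ∨ ○¬try1 is false there. This is the first violation.

5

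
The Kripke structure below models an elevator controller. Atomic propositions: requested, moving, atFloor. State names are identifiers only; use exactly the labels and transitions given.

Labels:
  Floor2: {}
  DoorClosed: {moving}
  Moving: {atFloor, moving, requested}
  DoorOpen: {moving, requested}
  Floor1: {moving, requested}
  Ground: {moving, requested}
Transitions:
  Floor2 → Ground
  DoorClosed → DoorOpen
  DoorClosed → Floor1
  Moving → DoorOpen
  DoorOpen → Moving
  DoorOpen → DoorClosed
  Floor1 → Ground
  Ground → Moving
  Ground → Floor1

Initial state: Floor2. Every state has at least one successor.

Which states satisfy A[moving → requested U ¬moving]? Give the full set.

States satisfying moving → requested: {Floor2, Moving, DoorOpen, Floor1, Ground}.
States satisfying ¬moving: {Floor2}.
States satisfying A[moving → requested U ¬moving]: {Floor2}.

{Floor2}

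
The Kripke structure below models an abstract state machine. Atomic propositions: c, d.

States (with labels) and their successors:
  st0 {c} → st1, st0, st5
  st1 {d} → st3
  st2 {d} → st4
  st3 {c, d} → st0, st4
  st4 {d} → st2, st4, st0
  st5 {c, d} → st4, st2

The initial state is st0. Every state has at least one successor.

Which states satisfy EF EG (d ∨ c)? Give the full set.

States satisfying EG (d ∨ c): {st0, st1, st2, st3, st4, st5}.
States satisfying EF EG (d ∨ c): {st0, st1, st2, st3, st4, st5}.

{st0, st1, st2, st3, st4, st5}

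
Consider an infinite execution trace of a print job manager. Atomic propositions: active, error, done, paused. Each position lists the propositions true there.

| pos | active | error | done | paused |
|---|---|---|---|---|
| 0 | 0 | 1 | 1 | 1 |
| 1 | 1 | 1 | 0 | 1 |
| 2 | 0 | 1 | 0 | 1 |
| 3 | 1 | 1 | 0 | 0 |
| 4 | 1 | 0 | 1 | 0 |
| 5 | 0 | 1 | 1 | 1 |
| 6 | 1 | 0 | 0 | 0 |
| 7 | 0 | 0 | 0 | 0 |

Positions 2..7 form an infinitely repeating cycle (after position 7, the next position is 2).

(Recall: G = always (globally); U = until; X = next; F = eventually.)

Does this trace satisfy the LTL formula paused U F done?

Yes

Walking from position 0: F done first holds at position 0, and paused holds at every earlier position along the way, so paused U F done holds.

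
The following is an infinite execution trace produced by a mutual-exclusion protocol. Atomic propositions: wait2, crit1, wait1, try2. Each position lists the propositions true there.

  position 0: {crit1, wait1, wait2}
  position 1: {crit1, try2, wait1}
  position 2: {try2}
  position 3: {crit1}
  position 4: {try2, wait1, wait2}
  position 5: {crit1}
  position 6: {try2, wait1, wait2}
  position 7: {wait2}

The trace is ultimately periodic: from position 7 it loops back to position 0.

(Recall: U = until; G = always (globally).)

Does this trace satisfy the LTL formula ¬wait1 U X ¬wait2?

Holds

Walking from position 0: X ¬wait2 first holds at position 0, and ¬wait1 holds at every earlier position along the way, so ¬wait1 U X ¬wait2 holds.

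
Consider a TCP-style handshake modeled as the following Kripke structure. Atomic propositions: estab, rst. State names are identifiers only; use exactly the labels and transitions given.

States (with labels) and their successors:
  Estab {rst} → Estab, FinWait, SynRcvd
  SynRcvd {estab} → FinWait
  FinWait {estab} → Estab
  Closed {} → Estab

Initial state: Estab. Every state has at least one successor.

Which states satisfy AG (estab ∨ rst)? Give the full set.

{Estab, SynRcvd, FinWait}

States satisfying estab ∨ rst: {Estab, SynRcvd, FinWait}.
States satisfying AG (estab ∨ rst): {Estab, SynRcvd, FinWait}.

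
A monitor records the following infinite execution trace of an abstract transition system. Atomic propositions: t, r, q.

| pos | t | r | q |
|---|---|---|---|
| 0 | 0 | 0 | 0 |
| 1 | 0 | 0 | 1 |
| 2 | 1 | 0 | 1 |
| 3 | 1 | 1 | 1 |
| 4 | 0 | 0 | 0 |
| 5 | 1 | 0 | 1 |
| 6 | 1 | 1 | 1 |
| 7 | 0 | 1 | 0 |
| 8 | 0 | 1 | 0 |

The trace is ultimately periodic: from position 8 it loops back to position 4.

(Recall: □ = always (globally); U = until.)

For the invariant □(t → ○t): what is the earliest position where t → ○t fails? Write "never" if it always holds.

3

Check t → ○t at each position in order: 0 ✓, 1 ✓, 2 ✓.
At position 3 the labels are {q, r, t} and the next position 4 has {}, so t → ○t is false there. This is the first violation.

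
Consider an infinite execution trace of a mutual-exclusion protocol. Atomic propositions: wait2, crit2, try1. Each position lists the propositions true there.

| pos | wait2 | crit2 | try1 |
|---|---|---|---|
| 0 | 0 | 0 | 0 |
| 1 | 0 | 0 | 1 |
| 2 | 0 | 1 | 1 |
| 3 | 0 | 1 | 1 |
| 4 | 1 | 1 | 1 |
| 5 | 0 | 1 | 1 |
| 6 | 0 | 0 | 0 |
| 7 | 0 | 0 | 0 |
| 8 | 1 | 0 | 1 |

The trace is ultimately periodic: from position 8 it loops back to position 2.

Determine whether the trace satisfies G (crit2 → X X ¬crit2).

crit2 → X X ¬crit2 must hold at every position from 0 onward. It fails at position 2, so G (crit2 → X X ¬crit2) is false.
Positions where crit2 holds: 2, 3, 4, 5.
Check X X ¬crit2 at each: 2→fails, 3→fails, 4→ok, 5→ok.

Does not hold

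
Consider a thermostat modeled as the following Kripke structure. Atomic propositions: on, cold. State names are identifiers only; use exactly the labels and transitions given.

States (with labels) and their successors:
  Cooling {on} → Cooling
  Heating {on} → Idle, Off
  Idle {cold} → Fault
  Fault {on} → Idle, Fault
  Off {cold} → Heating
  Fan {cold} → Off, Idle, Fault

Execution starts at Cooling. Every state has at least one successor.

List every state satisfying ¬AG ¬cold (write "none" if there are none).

States satisfying ¬cold: {Cooling, Heating, Fault}.
States satisfying AG ¬cold: {Cooling}.
States satisfying ¬AG ¬cold: {Heating, Idle, Fault, Off, Fan}.

{Heating, Idle, Fault, Off, Fan}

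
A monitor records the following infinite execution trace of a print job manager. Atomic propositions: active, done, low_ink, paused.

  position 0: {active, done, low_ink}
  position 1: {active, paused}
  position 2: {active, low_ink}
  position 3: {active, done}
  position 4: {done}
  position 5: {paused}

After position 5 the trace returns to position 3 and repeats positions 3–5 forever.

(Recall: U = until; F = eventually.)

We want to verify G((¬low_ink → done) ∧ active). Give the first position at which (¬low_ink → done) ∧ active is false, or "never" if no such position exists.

Check (¬low_ink → done) ∧ active at each position in order: 0 ✓.
At position 1 the labels are {active, paused}, so (¬low_ink → done) ∧ active is false there. This is the first violation.

1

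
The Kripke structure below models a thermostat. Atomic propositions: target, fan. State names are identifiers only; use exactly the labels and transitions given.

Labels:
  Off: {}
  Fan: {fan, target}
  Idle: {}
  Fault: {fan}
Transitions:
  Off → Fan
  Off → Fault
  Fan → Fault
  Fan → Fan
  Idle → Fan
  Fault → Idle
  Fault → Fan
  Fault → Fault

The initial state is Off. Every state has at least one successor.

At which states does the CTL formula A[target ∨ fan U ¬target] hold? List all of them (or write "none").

States satisfying target ∨ fan: {Fan, Fault}.
States satisfying ¬target: {Off, Idle, Fault}.
States satisfying A[target ∨ fan U ¬target]: {Off, Idle, Fault}.

{Off, Idle, Fault}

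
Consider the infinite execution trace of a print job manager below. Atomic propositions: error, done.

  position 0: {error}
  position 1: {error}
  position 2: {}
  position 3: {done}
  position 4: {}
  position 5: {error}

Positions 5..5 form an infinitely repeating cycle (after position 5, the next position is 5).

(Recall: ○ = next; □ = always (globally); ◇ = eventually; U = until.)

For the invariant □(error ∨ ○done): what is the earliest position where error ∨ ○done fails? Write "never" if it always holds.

3

Check error ∨ ○done at each position in order: 0 ✓, 1 ✓, 2 ✓.
At position 3 the labels are {done} and the next position 4 has {}, so error ∨ ○done is false there. This is the first violation.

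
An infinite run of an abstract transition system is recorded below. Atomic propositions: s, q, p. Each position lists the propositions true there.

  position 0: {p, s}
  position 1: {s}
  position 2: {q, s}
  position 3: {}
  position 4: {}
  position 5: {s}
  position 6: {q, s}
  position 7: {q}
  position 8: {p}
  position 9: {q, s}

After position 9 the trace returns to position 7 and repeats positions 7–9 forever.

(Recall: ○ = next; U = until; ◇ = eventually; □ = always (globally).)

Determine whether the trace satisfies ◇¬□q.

¬□q holds at position 0, which is reachable from 0, so ◇¬□q holds.

Satisfied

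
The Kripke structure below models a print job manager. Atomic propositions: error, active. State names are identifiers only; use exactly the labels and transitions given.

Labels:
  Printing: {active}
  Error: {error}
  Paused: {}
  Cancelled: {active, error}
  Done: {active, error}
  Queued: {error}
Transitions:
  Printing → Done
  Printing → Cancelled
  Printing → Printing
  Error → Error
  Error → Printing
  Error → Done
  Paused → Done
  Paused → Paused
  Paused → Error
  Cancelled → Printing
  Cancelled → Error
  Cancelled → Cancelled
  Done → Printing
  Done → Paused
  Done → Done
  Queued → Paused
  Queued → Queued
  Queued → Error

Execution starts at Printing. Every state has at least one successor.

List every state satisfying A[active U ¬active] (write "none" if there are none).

States satisfying active: {Printing, Cancelled, Done}.
States satisfying ¬active: {Error, Paused, Queued}.
States satisfying A[active U ¬active]: {Error, Paused, Queued}.

{Error, Paused, Queued}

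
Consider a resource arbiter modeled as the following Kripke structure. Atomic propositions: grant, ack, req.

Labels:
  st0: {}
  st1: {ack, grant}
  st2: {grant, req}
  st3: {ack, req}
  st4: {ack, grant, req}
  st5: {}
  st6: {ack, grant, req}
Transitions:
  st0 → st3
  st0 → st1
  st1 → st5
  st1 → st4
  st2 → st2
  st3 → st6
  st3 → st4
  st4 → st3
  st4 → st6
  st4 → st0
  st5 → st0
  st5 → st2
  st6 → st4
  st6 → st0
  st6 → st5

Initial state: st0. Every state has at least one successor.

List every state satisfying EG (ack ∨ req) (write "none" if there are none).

States satisfying ack ∨ req: {st1, st2, st3, st4, st6}.
States satisfying EG (ack ∨ req): {st1, st2, st3, st4, st6}.

{st1, st2, st3, st4, st6}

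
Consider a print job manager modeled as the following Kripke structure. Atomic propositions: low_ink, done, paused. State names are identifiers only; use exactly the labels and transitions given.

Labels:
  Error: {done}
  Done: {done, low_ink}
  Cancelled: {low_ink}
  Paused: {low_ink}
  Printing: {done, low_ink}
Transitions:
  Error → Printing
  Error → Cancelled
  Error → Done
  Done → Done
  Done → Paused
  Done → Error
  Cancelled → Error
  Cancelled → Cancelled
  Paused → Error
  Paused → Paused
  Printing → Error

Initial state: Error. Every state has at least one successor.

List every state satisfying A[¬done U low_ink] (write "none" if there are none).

States satisfying ¬done: {Cancelled, Paused}.
States satisfying low_ink: {Done, Cancelled, Paused, Printing}.
States satisfying A[¬done U low_ink]: {Done, Cancelled, Paused, Printing}.

{Done, Cancelled, Paused, Printing}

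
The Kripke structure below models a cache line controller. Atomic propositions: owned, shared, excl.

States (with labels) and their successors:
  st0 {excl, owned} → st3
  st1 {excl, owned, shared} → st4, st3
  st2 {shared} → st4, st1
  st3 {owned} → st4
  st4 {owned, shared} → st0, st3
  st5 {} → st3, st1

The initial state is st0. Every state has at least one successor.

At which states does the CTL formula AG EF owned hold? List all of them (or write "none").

{st0, st1, st2, st3, st4, st5}

States satisfying EF owned: {st0, st1, st2, st3, st4, st5}.
States satisfying AG EF owned: {st0, st1, st2, st3, st4, st5}.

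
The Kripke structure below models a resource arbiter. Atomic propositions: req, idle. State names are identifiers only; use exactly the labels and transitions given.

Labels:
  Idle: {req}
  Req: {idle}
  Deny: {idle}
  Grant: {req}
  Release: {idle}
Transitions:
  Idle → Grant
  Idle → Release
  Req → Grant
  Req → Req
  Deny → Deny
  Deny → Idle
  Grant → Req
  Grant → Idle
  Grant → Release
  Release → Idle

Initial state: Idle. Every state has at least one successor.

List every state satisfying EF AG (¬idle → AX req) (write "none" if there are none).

none

States satisfying AG (¬idle → AX req): ∅.
States satisfying EF AG (¬idle → AX req): ∅.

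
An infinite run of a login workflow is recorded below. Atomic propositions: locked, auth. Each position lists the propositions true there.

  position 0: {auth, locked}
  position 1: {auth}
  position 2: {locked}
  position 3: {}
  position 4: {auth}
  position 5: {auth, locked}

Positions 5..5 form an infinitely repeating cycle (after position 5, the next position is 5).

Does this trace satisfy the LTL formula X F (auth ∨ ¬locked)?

Yes

The position after 0 is 1; F (auth ∨ ¬locked) is true there.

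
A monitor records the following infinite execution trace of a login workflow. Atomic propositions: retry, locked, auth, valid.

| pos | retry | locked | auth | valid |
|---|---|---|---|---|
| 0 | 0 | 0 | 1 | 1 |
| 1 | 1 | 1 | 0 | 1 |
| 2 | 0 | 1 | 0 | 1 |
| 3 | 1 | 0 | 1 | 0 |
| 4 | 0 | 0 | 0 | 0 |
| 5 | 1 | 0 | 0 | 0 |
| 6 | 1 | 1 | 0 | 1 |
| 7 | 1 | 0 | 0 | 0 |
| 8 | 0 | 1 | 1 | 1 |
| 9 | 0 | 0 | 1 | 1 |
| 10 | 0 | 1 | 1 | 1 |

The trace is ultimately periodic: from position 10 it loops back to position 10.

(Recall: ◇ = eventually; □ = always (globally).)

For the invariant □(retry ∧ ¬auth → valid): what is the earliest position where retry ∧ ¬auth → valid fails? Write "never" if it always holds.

Check retry ∧ ¬auth → valid at each position in order: 0 ✓, 1 ✓, 2 ✓, 3 ✓, 4 ✓.
At position 5 the labels are {retry}, so retry ∧ ¬auth → valid is false there. This is the first violation.

5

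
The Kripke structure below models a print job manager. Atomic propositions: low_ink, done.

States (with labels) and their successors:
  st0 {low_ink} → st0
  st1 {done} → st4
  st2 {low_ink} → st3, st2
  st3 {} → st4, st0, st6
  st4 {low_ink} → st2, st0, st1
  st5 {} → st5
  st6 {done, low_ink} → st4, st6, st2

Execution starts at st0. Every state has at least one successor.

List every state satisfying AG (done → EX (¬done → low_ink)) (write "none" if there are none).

States satisfying done → EX (¬done → low_ink): {st0, st1, st2, st3, st4, st5, st6}.
States satisfying AG (done → EX (¬done → low_ink)): {st0, st1, st2, st3, st4, st5, st6}.

{st0, st1, st2, st3, st4, st5, st6}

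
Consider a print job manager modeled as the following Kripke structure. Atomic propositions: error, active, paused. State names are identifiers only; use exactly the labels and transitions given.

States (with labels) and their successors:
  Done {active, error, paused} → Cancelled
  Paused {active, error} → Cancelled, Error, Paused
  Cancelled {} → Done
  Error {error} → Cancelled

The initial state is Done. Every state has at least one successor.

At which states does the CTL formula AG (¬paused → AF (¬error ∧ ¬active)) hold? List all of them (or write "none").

States satisfying ¬paused → AF (¬error ∧ ¬active): {Done, Cancelled, Error}.
States satisfying AG (¬paused → AF (¬error ∧ ¬active)): {Done, Cancelled, Error}.

{Done, Cancelled, Error}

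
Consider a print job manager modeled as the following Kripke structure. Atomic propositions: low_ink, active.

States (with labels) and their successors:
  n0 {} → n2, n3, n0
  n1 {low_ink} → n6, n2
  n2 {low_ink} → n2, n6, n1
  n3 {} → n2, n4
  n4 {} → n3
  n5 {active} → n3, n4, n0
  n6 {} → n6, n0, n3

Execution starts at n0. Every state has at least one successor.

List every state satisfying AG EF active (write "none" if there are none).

States satisfying EF active: {n5}.
States satisfying AG EF active: ∅.

none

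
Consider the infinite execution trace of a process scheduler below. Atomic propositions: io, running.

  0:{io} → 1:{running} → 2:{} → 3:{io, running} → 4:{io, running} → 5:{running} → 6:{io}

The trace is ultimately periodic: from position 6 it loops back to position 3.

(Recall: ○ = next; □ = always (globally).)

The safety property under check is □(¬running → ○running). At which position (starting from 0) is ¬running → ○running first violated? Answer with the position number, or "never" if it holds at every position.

never

¬running → ○running holds at every position 0..6, and those are all the positions the trace ever visits, so the invariant □(¬running → ○running) is never violated.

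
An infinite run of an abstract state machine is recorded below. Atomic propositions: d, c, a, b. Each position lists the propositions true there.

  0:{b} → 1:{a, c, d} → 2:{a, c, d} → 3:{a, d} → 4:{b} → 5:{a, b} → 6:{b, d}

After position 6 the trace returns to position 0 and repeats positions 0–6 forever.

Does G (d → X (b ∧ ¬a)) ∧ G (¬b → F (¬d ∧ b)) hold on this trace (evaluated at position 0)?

Does not hold

d → X (b ∧ ¬a) must hold at every position from 0 onward. It fails at position 1, so G (d → X (b ∧ ¬a)) is false.
Positions where d holds: 1, 2, 3, 6.
Check X (b ∧ ¬a) at each: 1→fails, 2→fails, 3→ok, 6→ok.
¬b → F (¬d ∧ b) holds at every position 0..6, and those are all positions ever visited, so G (¬b → F (¬d ∧ b)) holds.
Positions where ¬b holds: 1, 2, 3.
Check F (¬d ∧ b) at each: 1→ok, 2→ok, 3→ok.
At position 0: G (d → X (b ∧ ¬a)) is false; G (¬b → F (¬d ∧ b)) is true; so G (d → X (b ∧ ¬a)) ∧ G (¬b → F (¬d ∧ b)) is false.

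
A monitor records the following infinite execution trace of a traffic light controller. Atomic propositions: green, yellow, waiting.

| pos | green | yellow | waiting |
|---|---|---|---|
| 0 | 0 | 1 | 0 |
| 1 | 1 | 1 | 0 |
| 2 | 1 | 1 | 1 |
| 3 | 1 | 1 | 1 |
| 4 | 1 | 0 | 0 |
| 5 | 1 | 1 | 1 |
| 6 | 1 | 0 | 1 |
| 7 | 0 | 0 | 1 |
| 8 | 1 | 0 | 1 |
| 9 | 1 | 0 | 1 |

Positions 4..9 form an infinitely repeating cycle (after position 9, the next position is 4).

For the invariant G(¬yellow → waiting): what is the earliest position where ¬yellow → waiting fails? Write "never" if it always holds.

4

Check ¬yellow → waiting at each position in order: 0 ✓, 1 ✓, 2 ✓, 3 ✓.
At position 4 the labels are {green}, so ¬yellow → waiting is false there. This is the first violation.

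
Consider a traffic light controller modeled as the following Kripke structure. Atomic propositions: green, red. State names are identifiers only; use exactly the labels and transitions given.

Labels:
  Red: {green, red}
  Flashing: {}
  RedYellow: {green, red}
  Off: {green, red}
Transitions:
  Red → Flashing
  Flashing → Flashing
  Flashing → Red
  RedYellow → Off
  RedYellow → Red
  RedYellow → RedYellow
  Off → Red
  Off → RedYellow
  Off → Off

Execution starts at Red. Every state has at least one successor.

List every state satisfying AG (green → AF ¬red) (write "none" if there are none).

States satisfying green → AF ¬red: {Red, Flashing}.
States satisfying AG (green → AF ¬red): {Red, Flashing}.

{Red, Flashing}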